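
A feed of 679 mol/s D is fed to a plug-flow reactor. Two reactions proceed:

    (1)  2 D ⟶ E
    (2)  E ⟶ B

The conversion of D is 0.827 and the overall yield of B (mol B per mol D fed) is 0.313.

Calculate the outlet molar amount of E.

Conversion of D: D consumed = 2ξ₁ = 0.827 × 679 → ξ₁ = 280.8 mol/s.
Yield of B: 1ξ₂ / 679 = 0.313 → ξ₂ = 212.5 mol/s.
Outlet amounts (n = n₀ + Σ ν·ξ):
  D: 679 − 2(280.8) = 117.5
  E: 0 + 1(280.8) − 1(212.5) = 68.24
  B: 0 + 1(212.5) = 212.5

68.2 mol/s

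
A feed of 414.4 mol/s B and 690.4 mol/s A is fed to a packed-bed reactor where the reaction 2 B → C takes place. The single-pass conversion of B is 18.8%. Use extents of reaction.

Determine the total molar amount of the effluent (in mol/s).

B reacted = 0.188 × 414.4 = 77.91 mol/s; ν_B = −2, so ξ = 77.91/2 = 38.95 mol/s.
Outlet amounts (n = n₀ + ν ξ):
  B: 414.4 − 2(38.95) = 336.5
  C: 0 + 1(38.95) = 38.95
  A: 690.4 (inert)
Total out = 336.5 + 38.95 + 690.4 = 1066 mol/s.

1070 mol/s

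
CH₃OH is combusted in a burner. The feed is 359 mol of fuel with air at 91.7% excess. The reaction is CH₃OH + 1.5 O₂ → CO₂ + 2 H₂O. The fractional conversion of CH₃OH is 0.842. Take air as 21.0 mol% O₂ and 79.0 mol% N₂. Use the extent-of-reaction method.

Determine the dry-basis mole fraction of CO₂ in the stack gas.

Stoichiometric O₂ = 1.5 × 359 = 538.5 mol; O₂ fed = 538.5 × 1.917 = 1032 mol.
N₂ fed = 1032 × 79/21 = 3883 mol.
Fuel reacted = 0.842 × 359 → ξ = 302.3 mol.
Outlet (n = n₀ + ν ξ):
  CH₃OH: 359 − 1(302.3) = 56.72
  O₂: 1032 − 1.5(302.3) = 578.9
  N₂: 3883 (inert)
  CO₂: 0 + 1(302.3) = 302.3
  H₂O: 0 + 2(302.3) = 604.6
Dry total = 4821 mol; y_CO₂ (dry) = 302.3 / 4821 = 0.0627.

0.0627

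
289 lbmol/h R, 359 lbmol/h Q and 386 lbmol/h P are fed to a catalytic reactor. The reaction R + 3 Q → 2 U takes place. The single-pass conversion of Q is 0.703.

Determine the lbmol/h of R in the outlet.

205 lbmol/h

Q reacted = 0.703 × 359 = 252.4 lbmol/h; ν_Q = −3, so ξ = 252.4/3 = 84.13 lbmol/h.
Outlet amounts (n = n₀ + ν ξ):
  R: 289 − 1(84.13) = 204.9
  Q: 359 − 3(84.13) = 106.6
  U: 0 + 2(84.13) = 168.3
  P: 386 (inert)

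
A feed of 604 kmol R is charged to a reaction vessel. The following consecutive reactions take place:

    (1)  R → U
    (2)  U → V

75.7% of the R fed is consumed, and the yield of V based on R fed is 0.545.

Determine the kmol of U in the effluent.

Conversion of R: R consumed = 1ξ₁ = 0.757 × 604 → ξ₁ = 457.2 kmol.
Yield of V: 1ξ₂ / 604 = 0.545 → ξ₂ = 329.2 kmol.
Outlet amounts (n = n₀ + Σ ν·ξ):
  R: 604 − 1(457.2) = 146.8
  U: 0 + 1(457.2) − 1(329.2) = 128
  V: 0 + 1(329.2) = 329.2

128 kmol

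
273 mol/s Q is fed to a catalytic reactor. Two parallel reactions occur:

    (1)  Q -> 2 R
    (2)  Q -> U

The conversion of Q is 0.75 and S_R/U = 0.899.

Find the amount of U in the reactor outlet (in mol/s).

Conversion of Q: Q consumed = 0.75 × 273 = 204.8 mol/s = 1ξ₁ + 1ξ₂.
Selectivity: 2ξ₁ / (1ξ₂) = 0.899 → ξ₁ = 0.4495 ξ₂.
Substitute: (1·0.4495 + 1) ξ₂ = 204.8 → ξ₂ = 141.3 mol/s, ξ₁ = 63.49 mol/s.
Outlet amounts (n = n₀ + Σ ν·ξ):
  Q: 273 − 1(63.49) − 1(141.3) = 68.25
  R: 0 + 2(63.49) = 127
  U: 0 + 1(141.3) = 141.3

141 mol/s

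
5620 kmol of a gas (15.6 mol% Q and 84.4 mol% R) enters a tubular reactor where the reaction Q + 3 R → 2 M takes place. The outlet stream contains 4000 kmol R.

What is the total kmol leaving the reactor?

For R: n = n₀ − 3ξ → 4000 = 4743 − 3ξ, giving ξ = 247.8 kmol.
Outlet amounts (n = n₀ + ν ξ):
  Q: 876.7 − 1(247.8) = 629
  R: 4743 − 3(247.8) = 4000
  M: 0 + 2(247.8) = 495.5
Total out = 629 + 4000 + 495.5 = 5124 kmol.

5120 kmol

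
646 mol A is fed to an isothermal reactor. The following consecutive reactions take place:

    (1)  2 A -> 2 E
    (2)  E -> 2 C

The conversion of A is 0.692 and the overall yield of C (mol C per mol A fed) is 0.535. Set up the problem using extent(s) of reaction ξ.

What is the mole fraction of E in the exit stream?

0.335

Conversion of A: A consumed = 2ξ₁ = 0.692 × 646 → ξ₁ = 223.5 mol.
Yield of C: 2ξ₂ / 646 = 0.535 → ξ₂ = 172.8 mol.
Outlet amounts (n = n₀ + Σ ν·ξ):
  A: 646 − 2(223.5) = 199
  E: 0 + 2(223.5) − 1(172.8) = 274.2
  C: 0 + 2(172.8) = 345.6
Total out = 818.8 mol; y_E = 274.2 / 818.8 = 0.3349.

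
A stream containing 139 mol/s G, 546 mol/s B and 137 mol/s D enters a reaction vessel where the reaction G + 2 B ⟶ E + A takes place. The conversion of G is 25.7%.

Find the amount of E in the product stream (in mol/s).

35.7 mol/s

G reacted = 0.257 × 139 = 35.72 mol/s; ν_G = −1, so ξ = 35.72/1 = 35.72 mol/s.
Outlet amounts (n = n₀ + ν ξ):
  G: 139 − 1(35.72) = 103.3
  B: 546 − 2(35.72) = 474.6
  E: 0 + 1(35.72) = 35.72
  A: 0 + 1(35.72) = 35.72
  D: 137 (inert)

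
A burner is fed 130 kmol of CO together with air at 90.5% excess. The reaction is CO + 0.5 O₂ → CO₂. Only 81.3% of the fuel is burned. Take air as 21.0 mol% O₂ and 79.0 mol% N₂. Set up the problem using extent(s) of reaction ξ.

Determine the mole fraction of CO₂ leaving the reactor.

0.159

Stoichiometric O₂ = 0.5 × 130 = 65 kmol; O₂ fed = 65 × 1.905 = 123.8 kmol.
N₂ fed = 123.8 × 79/21 = 465.8 kmol.
Fuel reacted = 0.813 × 130 → ξ = 105.7 kmol.
Outlet (n = n₀ + ν ξ):
  CO: 130 − 1(105.7) = 24.31
  O₂: 123.8 − 0.5(105.7) = 70.98
  N₂: 465.8 (inert)
  CO₂: 0 + 1(105.7) = 105.7
Total out = 666.8 kmol; y_CO₂ = 105.7 / 666.8 = 0.1585.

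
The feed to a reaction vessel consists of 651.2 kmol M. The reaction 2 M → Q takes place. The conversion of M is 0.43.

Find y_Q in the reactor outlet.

0.274

M reacted = 0.43 × 651.2 = 280 kmol; ν_M = −2, so ξ = 280/2 = 140 kmol.
Outlet amounts (n = n₀ + ν ξ):
  M: 651.2 − 2(140) = 371.2
  Q: 0 + 1(140) = 140
Total out = 511.2 kmol; y_Q = 140 / 511.2 = 0.2739.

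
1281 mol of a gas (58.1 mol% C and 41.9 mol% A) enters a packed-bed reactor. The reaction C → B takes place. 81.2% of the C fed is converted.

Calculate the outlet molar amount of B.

C reacted = 0.812 × 744.3 = 604.3 mol; ν_C = −1, so ξ = 604.3/1 = 604.3 mol.
Outlet amounts (n = n₀ + ν ξ):
  C: 744.3 − 1(604.3) = 139.9
  B: 0 + 1(604.3) = 604.3
  A: 536.7 (inert)

604 mol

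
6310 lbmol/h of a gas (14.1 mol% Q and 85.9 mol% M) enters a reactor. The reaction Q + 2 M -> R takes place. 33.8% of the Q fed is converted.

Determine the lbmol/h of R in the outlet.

Q reacted = 0.338 × 889.7 = 300.7 lbmol/h; ν_Q = −1, so ξ = 300.7/1 = 300.7 lbmol/h.
Outlet amounts (n = n₀ + ν ξ):
  Q: 889.7 − 1(300.7) = 589
  M: 5420 − 2(300.7) = 4819
  R: 0 + 1(300.7) = 300.7

301 lbmol/h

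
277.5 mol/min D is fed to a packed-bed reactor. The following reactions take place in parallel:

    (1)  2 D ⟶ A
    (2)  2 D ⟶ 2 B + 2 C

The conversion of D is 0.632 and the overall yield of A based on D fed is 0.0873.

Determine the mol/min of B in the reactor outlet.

Yield of A: 1ξ₁ / 277.5 = 0.0873 → ξ₁ = 24.23 mol/min.
Conversion of D: 2ξ₁ + 2ξ₂ = 0.632 × 277.5 = 175.4 → ξ₂ = 63.46 mol/min.
Outlet amounts (n = n₀ + Σ ν·ξ):
  D: 277.5 − 2(24.23) − 2(63.46) = 102.1
  A: 0 + 1(24.23) = 24.23
  B: 0 + 2(63.46) = 126.9
  C: 0 + 2(63.46) = 126.9

127 mol/min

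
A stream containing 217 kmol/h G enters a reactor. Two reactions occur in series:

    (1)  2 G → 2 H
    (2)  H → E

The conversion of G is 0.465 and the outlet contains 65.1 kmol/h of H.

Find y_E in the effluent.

Conversion of G: G consumed = 2ξ₁ = 0.465 × 217 → ξ₁ = 50.45 kmol/h.
H balance: n_H = 0 + 2ξ₁ − 1ξ₂ = 65.1 → ξ₂ = (2·50.45 − 65.1)/1 = 35.81 kmol/h.
Outlet amounts (n = n₀ + Σ ν·ξ):
  G: 217 − 2(50.45) = 116.1
  H: 0 + 2(50.45) − 1(35.81) = 65.1
  E: 0 + 1(35.81) = 35.81
Total out = 217 kmol/h; y_E = 35.81 / 217 = 0.165.

0.165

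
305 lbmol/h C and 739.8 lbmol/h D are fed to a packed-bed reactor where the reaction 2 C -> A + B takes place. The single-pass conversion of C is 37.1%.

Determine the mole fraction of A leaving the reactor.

0.0542

C reacted = 0.371 × 305 = 113.2 lbmol/h; ν_C = −2, so ξ = 113.2/2 = 56.58 lbmol/h.
Outlet amounts (n = n₀ + ν ξ):
  C: 305 − 2(56.58) = 191.8
  A: 0 + 1(56.58) = 56.58
  B: 0 + 1(56.58) = 56.58
  D: 739.8 (inert)
Total out = 1045 lbmol/h; y_A = 56.58 / 1045 = 0.05415.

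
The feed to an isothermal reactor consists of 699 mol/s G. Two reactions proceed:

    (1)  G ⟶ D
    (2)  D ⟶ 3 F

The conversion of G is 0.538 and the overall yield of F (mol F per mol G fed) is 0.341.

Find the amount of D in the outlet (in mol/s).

Conversion of G: G consumed = 1ξ₁ = 0.538 × 699 → ξ₁ = 376.1 mol/s.
Yield of F: 3ξ₂ / 699 = 0.341 → ξ₂ = 79.45 mol/s.
Outlet amounts (n = n₀ + Σ ν·ξ):
  G: 699 − 1(376.1) = 322.9
  D: 0 + 1(376.1) − 1(79.45) = 296.6
  F: 0 + 3(79.45) = 238.4

297 mol/s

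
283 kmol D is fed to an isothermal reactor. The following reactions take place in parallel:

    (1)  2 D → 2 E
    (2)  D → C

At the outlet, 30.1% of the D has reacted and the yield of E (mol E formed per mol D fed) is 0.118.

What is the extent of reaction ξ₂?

Yield of E: 2ξ₁ / 283 = 0.118 → ξ₁ = 16.7 kmol.
Conversion of D: 2ξ₁ + 1ξ₂ = 0.301 × 283 = 85.18 → ξ₂ = 51.79 kmol.
Outlet amounts (n = n₀ + Σ ν·ξ):
  D: 283 − 2(16.7) − 1(51.79) = 197.8
  E: 0 + 2(16.7) = 33.39
  C: 0 + 1(51.79) = 51.79

ξ₂ = 51.8 kmol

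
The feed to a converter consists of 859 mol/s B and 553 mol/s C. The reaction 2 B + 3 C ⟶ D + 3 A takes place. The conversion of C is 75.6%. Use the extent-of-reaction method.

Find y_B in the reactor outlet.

C reacted = 0.756 × 553 = 418.1 mol/s; ν_C = −3, so ξ = 418.1/3 = 139.4 mol/s.
Outlet amounts (n = n₀ + ν ξ):
  B: 859 − 2(139.4) = 580.3
  C: 553 − 3(139.4) = 134.9
  D: 0 + 1(139.4) = 139.4
  A: 0 + 3(139.4) = 418.1
Total out = 1273 mol/s; y_B = 580.3 / 1273 = 0.456.

0.456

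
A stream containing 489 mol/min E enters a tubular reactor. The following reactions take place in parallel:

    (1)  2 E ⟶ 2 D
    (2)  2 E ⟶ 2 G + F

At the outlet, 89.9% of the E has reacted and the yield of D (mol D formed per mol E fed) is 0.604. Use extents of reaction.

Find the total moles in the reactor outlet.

561 mol/min

Yield of D: 2ξ₁ / 489 = 0.604 → ξ₁ = 147.7 mol/min.
Conversion of E: 2ξ₁ + 2ξ₂ = 0.899 × 489 = 439.6 → ξ₂ = 72.13 mol/min.
Outlet amounts (n = n₀ + Σ ν·ξ):
  E: 489 − 2(147.7) − 2(72.13) = 49.39
  D: 0 + 2(147.7) = 295.4
  G: 0 + 2(72.13) = 144.3
  F: 0 + 1(72.13) = 72.13
Total out = 49.39 + 295.4 + 144.3 + 72.13 = 561.1 mol/min.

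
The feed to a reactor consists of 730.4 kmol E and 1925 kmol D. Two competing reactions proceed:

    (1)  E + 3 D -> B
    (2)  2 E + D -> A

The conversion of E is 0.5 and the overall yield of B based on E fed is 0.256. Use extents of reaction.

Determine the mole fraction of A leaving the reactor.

Yield of B: 1ξ₁ / 730.4 = 0.256 → ξ₁ = 187 kmol.
Conversion of E: 1ξ₁ + 2ξ₂ = 0.5 × 730.4 = 365.2 → ξ₂ = 89.11 kmol.
Outlet amounts (n = n₀ + Σ ν·ξ):
  E: 730.4 − 1(187) − 2(89.11) = 365.2
  D: 1925 − 3(187) − 1(89.11) = 1275
  B: 0 + 1(187) = 187
  A: 0 + 1(89.11) = 89.11
Total out = 1916 kmol; y_A = 89.11 / 1916 = 0.0465.

0.0465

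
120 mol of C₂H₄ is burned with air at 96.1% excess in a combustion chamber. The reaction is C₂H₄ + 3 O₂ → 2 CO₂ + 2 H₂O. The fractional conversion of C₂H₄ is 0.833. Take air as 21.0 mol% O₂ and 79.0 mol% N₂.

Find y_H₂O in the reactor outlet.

0.0574

Stoichiometric O₂ = 3 × 120 = 360 mol; O₂ fed = 360 × 1.961 = 706 mol.
N₂ fed = 706 × 79/21 = 2656 mol.
Fuel reacted = 0.833 × 120 → ξ = 99.96 mol.
Outlet (n = n₀ + ν ξ):
  C₂H₄: 120 − 1(99.96) = 20.04
  O₂: 706 − 3(99.96) = 406.1
  N₂: 2656 (inert)
  CO₂: 0 + 2(99.96) = 199.9
  H₂O: 0 + 2(99.96) = 199.9
Total out = 3482 mol; y_H₂O = 199.9 / 3482 = 0.05742.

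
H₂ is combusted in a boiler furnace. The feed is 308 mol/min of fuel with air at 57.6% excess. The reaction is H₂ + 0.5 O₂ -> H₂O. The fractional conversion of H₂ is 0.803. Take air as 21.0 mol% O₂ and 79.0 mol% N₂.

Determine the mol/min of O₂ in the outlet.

119 mol/min

Stoichiometric O₂ = 0.5 × 308 = 154 mol/min; O₂ fed = 154 × 1.576 = 242.7 mol/min.
N₂ fed = 242.7 × 79/21 = 913 mol/min.
Fuel reacted = 0.803 × 308 → ξ = 247.3 mol/min.
Outlet (n = n₀ + ν ξ):
  H₂: 308 − 1(247.3) = 60.68
  O₂: 242.7 − 0.5(247.3) = 119
  N₂: 913 (inert)
  H₂O: 0 + 1(247.3) = 247.3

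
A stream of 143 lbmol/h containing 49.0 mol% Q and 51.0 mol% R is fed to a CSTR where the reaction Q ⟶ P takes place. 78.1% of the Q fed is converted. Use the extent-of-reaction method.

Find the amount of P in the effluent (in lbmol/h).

54.7 lbmol/h

Q reacted = 0.781 × 70.07 = 54.72 lbmol/h; ν_Q = −1, so ξ = 54.72/1 = 54.72 lbmol/h.
Outlet amounts (n = n₀ + ν ξ):
  Q: 70.07 − 1(54.72) = 15.35
  P: 0 + 1(54.72) = 54.72
  R: 72.93 (inert)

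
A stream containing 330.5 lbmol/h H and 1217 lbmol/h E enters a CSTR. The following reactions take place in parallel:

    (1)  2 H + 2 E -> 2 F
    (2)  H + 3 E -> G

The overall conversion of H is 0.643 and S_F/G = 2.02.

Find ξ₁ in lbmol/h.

ξ₁ = 71.1 lbmol/h

Conversion of H: H consumed = 0.643 × 330.5 = 212.5 lbmol/h = 2ξ₁ + 1ξ₂.
Selectivity: 2ξ₁ / (1ξ₂) = 2.02 → ξ₁ = 1.01 ξ₂.
Substitute: (2·1.01 + 1) ξ₂ = 212.5 → ξ₂ = 70.37 lbmol/h, ξ₁ = 71.07 lbmol/h.
Outlet amounts (n = n₀ + Σ ν·ξ):
  H: 330.5 − 2(71.07) − 1(70.37) = 118
  E: 1217 − 2(71.07) − 3(70.37) = 863.8
  F: 0 + 2(71.07) = 142.1
  G: 0 + 1(70.37) = 70.37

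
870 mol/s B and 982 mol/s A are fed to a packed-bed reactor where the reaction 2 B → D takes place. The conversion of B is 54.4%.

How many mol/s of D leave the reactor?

B reacted = 0.544 × 870 = 473.3 mol/s; ν_B = −2, so ξ = 473.3/2 = 236.6 mol/s.
Outlet amounts (n = n₀ + ν ξ):
  B: 870 − 2(236.6) = 396.7
  D: 0 + 1(236.6) = 236.6
  A: 982 (inert)

237 mol/s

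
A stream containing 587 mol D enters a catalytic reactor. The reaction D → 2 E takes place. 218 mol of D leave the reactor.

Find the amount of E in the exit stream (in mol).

738 mol

For D: n = n₀ − 1ξ → 218 = 587 − 1ξ, giving ξ = 369 mol.
Outlet amounts (n = n₀ + ν ξ):
  D: 587 − 1(369) = 218
  E: 0 + 2(369) = 738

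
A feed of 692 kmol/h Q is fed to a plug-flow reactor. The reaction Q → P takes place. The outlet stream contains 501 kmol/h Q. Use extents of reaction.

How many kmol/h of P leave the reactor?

191 kmol/h

For Q: n = n₀ − 1ξ → 501 = 692 − 1ξ, giving ξ = 191 kmol/h.
Outlet amounts (n = n₀ + ν ξ):
  Q: 692 − 1(191) = 501
  P: 0 + 1(191) = 191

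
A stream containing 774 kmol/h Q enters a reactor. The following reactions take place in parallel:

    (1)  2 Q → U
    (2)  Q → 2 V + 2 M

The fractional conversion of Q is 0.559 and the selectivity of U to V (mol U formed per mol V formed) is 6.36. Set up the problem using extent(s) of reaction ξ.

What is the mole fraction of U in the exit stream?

Conversion of Q: Q consumed = 0.559 × 774 = 432.7 kmol/h = 2ξ₁ + 1ξ₂.
Selectivity: 1ξ₁ / (2ξ₂) = 6.36 → ξ₁ = 12.72 ξ₂.
Substitute: (2·12.72 + 1) ξ₂ = 432.7 → ξ₂ = 16.36 kmol/h, ξ₁ = 208.2 kmol/h.
Outlet amounts (n = n₀ + Σ ν·ξ):
  Q: 774 − 2(208.2) − 1(16.36) = 341.3
  U: 0 + 1(208.2) = 208.2
  V: 0 + 2(16.36) = 32.73
  M: 0 + 2(16.36) = 32.73
Total out = 614.9 kmol/h; y_U = 208.2 / 614.9 = 0.3385.

0.338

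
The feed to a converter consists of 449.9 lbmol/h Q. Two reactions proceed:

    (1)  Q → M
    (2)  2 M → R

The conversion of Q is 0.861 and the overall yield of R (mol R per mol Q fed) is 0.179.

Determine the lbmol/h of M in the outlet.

Conversion of Q: Q consumed = 1ξ₁ = 0.861 × 449.9 → ξ₁ = 387.4 lbmol/h.
Yield of R: 1ξ₂ / 449.9 = 0.179 → ξ₂ = 80.53 lbmol/h.
Outlet amounts (n = n₀ + Σ ν·ξ):
  Q: 449.9 − 1(387.4) = 62.54
  M: 0 + 1(387.4) − 2(80.53) = 226.3
  R: 0 + 1(80.53) = 80.53

226 lbmol/h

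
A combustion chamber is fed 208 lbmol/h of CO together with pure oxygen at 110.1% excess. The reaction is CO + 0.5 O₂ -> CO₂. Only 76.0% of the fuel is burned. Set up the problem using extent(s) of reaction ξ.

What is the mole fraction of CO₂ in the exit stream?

Stoichiometric O₂ = 0.5 × 208 = 104 lbmol/h; O₂ fed = 104 × 2.101 = 218.5 lbmol/h.
Fuel reacted = 0.76 × 208 → ξ = 158.1 lbmol/h.
Outlet (n = n₀ + ν ξ):
  CO: 208 − 1(158.1) = 49.92
  O₂: 218.5 − 0.5(158.1) = 139.5
  CO₂: 0 + 1(158.1) = 158.1
Total out = 347.5 lbmol/h; y_CO₂ = 158.1 / 347.5 = 0.455.

0.455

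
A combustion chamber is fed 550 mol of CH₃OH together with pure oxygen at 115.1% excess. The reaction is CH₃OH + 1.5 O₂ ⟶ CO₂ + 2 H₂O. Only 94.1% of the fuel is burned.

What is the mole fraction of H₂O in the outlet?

0.401

Stoichiometric O₂ = 1.5 × 550 = 825 mol; O₂ fed = 825 × 2.151 = 1775 mol.
Fuel reacted = 0.941 × 550 → ξ = 517.5 mol.
Outlet (n = n₀ + ν ξ):
  CH₃OH: 550 − 1(517.5) = 32.45
  O₂: 1775 − 1.5(517.5) = 998.2
  CO₂: 0 + 1(517.5) = 517.5
  H₂O: 0 + 2(517.5) = 1035
Total out = 2583 mol; y_H₂O = 1035 / 2583 = 0.4007.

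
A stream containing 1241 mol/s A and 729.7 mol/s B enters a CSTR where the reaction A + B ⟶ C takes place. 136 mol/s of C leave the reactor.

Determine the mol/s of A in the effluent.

1100 mol/s

For C: n = n₀ + 1ξ → 136 = 0 + 1ξ, giving ξ = 136 mol/s.
Outlet amounts (n = n₀ + ν ξ):
  A: 1241 − 1(136) = 1105
  B: 729.7 − 1(136) = 593.7
  C: 0 + 1(136) = 136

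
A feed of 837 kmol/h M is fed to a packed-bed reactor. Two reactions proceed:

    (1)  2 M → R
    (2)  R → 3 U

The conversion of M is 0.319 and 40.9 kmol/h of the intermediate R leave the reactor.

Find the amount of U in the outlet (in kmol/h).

Conversion of M: M consumed = 2ξ₁ = 0.319 × 837 → ξ₁ = 133.5 kmol/h.
R balance: n_R = 0 + 1ξ₁ − 1ξ₂ = 40.9 → ξ₂ = (1·133.5 − 40.9)/1 = 92.6 kmol/h.
Outlet amounts (n = n₀ + Σ ν·ξ):
  M: 837 − 2(133.5) = 570
  R: 0 + 1(133.5) − 1(92.6) = 40.9
  U: 0 + 3(92.6) = 277.8

278 kmol/h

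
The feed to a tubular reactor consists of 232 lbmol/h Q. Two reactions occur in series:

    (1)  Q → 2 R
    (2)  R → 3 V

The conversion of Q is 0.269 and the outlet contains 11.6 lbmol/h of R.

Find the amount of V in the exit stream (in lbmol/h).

Conversion of Q: Q consumed = 1ξ₁ = 0.269 × 232 → ξ₁ = 62.41 lbmol/h.
R balance: n_R = 0 + 2ξ₁ − 1ξ₂ = 11.6 → ξ₂ = (2·62.41 − 11.6)/1 = 113.2 lbmol/h.
Outlet amounts (n = n₀ + Σ ν·ξ):
  Q: 232 − 1(62.41) = 169.6
  R: 0 + 2(62.41) − 1(113.2) = 11.6
  V: 0 + 3(113.2) = 339.6

340 lbmol/h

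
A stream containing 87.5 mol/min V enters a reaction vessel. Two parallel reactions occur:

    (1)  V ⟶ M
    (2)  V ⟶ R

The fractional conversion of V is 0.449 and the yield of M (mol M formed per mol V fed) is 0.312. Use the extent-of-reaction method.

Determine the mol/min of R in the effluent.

12 mol/min

Yield of M: 1ξ₁ / 87.5 = 0.312 → ξ₁ = 27.3 mol/min.
Conversion of V: 1ξ₁ + 1ξ₂ = 0.449 × 87.5 = 39.29 → ξ₂ = 11.99 mol/min.
Outlet amounts (n = n₀ + Σ ν·ξ):
  V: 87.5 − 1(27.3) − 1(11.99) = 48.21
  M: 0 + 1(27.3) = 27.3
  R: 0 + 1(11.99) = 11.99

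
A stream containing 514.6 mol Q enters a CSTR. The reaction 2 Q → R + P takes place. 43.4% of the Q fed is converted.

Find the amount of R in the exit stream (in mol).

112 mol

Q reacted = 0.434 × 514.6 = 223.3 mol; ν_Q = −2, so ξ = 223.3/2 = 111.7 mol.
Outlet amounts (n = n₀ + ν ξ):
  Q: 514.6 − 2(111.7) = 291.3
  R: 0 + 1(111.7) = 111.7
  P: 0 + 1(111.7) = 111.7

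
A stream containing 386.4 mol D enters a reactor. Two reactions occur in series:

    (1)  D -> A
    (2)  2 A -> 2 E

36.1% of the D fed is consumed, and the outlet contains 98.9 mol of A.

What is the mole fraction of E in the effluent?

Conversion of D: D consumed = 1ξ₁ = 0.361 × 386.4 → ξ₁ = 139.5 mol.
A balance: n_A = 0 + 1ξ₁ − 2ξ₂ = 98.9 → ξ₂ = (1·139.5 − 98.9)/2 = 20.3 mol.
Outlet amounts (n = n₀ + Σ ν·ξ):
  D: 386.4 − 1(139.5) = 246.9
  A: 0 + 1(139.5) − 2(20.3) = 98.9
  E: 0 + 2(20.3) = 40.59
Total out = 386.4 mol; y_E = 40.59 / 386.4 = 0.105.

0.105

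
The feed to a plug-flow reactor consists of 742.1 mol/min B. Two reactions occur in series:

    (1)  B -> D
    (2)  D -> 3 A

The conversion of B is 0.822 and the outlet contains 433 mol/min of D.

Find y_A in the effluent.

0.484

Conversion of B: B consumed = 1ξ₁ = 0.822 × 742.1 → ξ₁ = 610 mol/min.
D balance: n_D = 0 + 1ξ₁ − 1ξ₂ = 433 → ξ₂ = (1·610 − 433)/1 = 177 mol/min.
Outlet amounts (n = n₀ + Σ ν·ξ):
  B: 742.1 − 1(610) = 132.1
  D: 0 + 1(610) − 1(177) = 433
  A: 0 + 3(177) = 531
Total out = 1096 mol/min; y_A = 531 / 1096 = 0.4845.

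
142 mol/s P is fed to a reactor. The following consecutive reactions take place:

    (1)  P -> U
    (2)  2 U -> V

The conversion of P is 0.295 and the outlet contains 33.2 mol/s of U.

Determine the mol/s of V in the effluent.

Conversion of P: P consumed = 1ξ₁ = 0.295 × 142 → ξ₁ = 41.89 mol/s.
U balance: n_U = 0 + 1ξ₁ − 2ξ₂ = 33.2 → ξ₂ = (1·41.89 − 33.2)/2 = 4.345 mol/s.
Outlet amounts (n = n₀ + Σ ν·ξ):
  P: 142 − 1(41.89) = 100.1
  U: 0 + 1(41.89) − 2(4.345) = 33.2
  V: 0 + 1(4.345) = 4.345

4.34 mol/s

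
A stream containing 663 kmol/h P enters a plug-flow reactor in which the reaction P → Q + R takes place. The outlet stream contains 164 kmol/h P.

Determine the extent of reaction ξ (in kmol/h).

ξ = 499 kmol/h

For P: n = n₀ − 1ξ → 164 = 663 − 1ξ, giving ξ = 499 kmol/h.
Outlet amounts (n = n₀ + ν ξ):
  P: 663 − 1(499) = 164
  Q: 0 + 1(499) = 499
  R: 0 + 1(499) = 499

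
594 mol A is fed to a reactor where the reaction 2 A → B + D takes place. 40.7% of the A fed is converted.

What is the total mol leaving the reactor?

A reacted = 0.407 × 594 = 241.8 mol; ν_A = −2, so ξ = 241.8/2 = 120.9 mol.
Outlet amounts (n = n₀ + ν ξ):
  A: 594 − 2(120.9) = 352.2
  B: 0 + 1(120.9) = 120.9
  D: 0 + 1(120.9) = 120.9
Total out = 352.2 + 120.9 + 120.9 = 594 mol.

594 mol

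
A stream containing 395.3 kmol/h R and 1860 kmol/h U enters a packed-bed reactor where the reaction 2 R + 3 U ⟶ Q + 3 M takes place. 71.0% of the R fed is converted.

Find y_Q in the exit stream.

0.0664

R reacted = 0.71 × 395.3 = 280.7 kmol/h; ν_R = −2, so ξ = 280.7/2 = 140.3 kmol/h.
Outlet amounts (n = n₀ + ν ξ):
  R: 395.3 − 2(140.3) = 114.6
  U: 1860 − 3(140.3) = 1439
  Q: 0 + 1(140.3) = 140.3
  M: 0 + 3(140.3) = 421
Total out = 2115 kmol/h; y_Q = 140.3 / 2115 = 0.06635.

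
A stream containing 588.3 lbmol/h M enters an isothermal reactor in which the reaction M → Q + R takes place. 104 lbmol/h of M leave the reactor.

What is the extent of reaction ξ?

ξ = 484 lbmol/h

For M: n = n₀ − 1ξ → 104 = 588.3 − 1ξ, giving ξ = 484.3 lbmol/h.
Outlet amounts (n = n₀ + ν ξ):
  M: 588.3 − 1(484.3) = 104
  Q: 0 + 1(484.3) = 484.3
  R: 0 + 1(484.3) = 484.3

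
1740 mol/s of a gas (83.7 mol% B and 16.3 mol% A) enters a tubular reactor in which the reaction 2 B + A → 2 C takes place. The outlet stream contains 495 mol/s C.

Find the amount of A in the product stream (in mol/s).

36.1 mol/s

For C: n = n₀ + 2ξ → 495 = 0 + 2ξ, giving ξ = 247.5 mol/s.
Outlet amounts (n = n₀ + ν ξ):
  B: 1456 − 2(247.5) = 961.4
  A: 283.6 − 1(247.5) = 36.12
  C: 0 + 2(247.5) = 495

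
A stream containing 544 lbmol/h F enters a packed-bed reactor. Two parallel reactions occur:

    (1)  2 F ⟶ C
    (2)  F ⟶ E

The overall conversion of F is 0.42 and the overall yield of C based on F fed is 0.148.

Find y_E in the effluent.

Yield of C: 1ξ₁ / 544 = 0.148 → ξ₁ = 80.51 lbmol/h.
Conversion of F: 2ξ₁ + 1ξ₂ = 0.42 × 544 = 228.5 → ξ₂ = 67.46 lbmol/h.
Outlet amounts (n = n₀ + Σ ν·ξ):
  F: 544 − 2(80.51) − 1(67.46) = 315.5
  C: 0 + 1(80.51) = 80.51
  E: 0 + 1(67.46) = 67.46
Total out = 463.5 lbmol/h; y_E = 67.46 / 463.5 = 0.1455.

0.146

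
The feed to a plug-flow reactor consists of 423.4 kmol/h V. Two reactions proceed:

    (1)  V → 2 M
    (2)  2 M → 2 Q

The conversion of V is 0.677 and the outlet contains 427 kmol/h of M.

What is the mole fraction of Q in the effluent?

0.206

Conversion of V: V consumed = 1ξ₁ = 0.677 × 423.4 → ξ₁ = 286.6 kmol/h.
M balance: n_M = 0 + 2ξ₁ − 2ξ₂ = 427 → ξ₂ = (2·286.6 − 427)/2 = 73.14 kmol/h.
Outlet amounts (n = n₀ + Σ ν·ξ):
  V: 423.4 − 1(286.6) = 136.8
  M: 0 + 2(286.6) − 2(73.14) = 427
  Q: 0 + 2(73.14) = 146.3
Total out = 710 kmol/h; y_Q = 146.3 / 710 = 0.206.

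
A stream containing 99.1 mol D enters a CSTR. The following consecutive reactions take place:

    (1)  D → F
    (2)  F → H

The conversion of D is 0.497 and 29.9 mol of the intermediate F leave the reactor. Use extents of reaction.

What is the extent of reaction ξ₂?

Conversion of D: D consumed = 1ξ₁ = 0.497 × 99.1 → ξ₁ = 49.25 mol.
F balance: n_F = 0 + 1ξ₁ − 1ξ₂ = 29.9 → ξ₂ = (1·49.25 − 29.9)/1 = 19.35 mol.
Outlet amounts (n = n₀ + Σ ν·ξ):
  D: 99.1 − 1(49.25) = 49.85
  F: 0 + 1(49.25) − 1(19.35) = 29.9
  H: 0 + 1(19.35) = 19.35

ξ₂ = 19.4 mol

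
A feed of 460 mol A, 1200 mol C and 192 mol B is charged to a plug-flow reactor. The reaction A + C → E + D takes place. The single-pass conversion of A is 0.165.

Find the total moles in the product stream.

1850 mol

A reacted = 0.165 × 460 = 75.9 mol; ν_A = −1, so ξ = 75.9/1 = 75.9 mol.
Outlet amounts (n = n₀ + ν ξ):
  A: 460 − 1(75.9) = 384.1
  C: 1200 − 1(75.9) = 1124
  E: 0 + 1(75.9) = 75.9
  D: 0 + 1(75.9) = 75.9
  B: 192 (inert)
Total out = 384.1 + 1124 + 75.9 + 75.9 + 192 = 1852 mol.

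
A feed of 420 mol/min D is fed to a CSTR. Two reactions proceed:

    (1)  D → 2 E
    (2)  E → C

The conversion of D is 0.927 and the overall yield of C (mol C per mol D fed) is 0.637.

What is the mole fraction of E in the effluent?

Conversion of D: D consumed = 1ξ₁ = 0.927 × 420 → ξ₁ = 389.3 mol/min.
Yield of C: 1ξ₂ / 420 = 0.637 → ξ₂ = 267.5 mol/min.
Outlet amounts (n = n₀ + Σ ν·ξ):
  D: 420 − 1(389.3) = 30.66
  E: 0 + 2(389.3) − 1(267.5) = 511.1
  C: 0 + 1(267.5) = 267.5
Total out = 809.3 mol/min; y_E = 511.1 / 809.3 = 0.6316.

0.632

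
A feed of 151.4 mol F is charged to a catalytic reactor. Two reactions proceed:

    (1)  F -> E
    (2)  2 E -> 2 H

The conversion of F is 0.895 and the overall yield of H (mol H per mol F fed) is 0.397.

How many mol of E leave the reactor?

75.4 mol

Conversion of F: F consumed = 1ξ₁ = 0.895 × 151.4 → ξ₁ = 135.5 mol.
Yield of H: 2ξ₂ / 151.4 = 0.397 → ξ₂ = 30.05 mol.
Outlet amounts (n = n₀ + Σ ν·ξ):
  F: 151.4 − 1(135.5) = 15.9
  E: 0 + 1(135.5) − 2(30.05) = 75.4
  H: 0 + 2(30.05) = 60.11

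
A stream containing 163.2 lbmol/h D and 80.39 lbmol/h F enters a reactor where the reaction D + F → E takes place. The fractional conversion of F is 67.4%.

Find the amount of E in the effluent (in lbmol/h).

54.2 lbmol/h

F reacted = 0.674 × 80.39 = 54.18 lbmol/h; ν_F = −1, so ξ = 54.18/1 = 54.18 lbmol/h.
Outlet amounts (n = n₀ + ν ξ):
  D: 163.2 − 1(54.18) = 109
  F: 80.39 − 1(54.18) = 26.21
  E: 0 + 1(54.18) = 54.18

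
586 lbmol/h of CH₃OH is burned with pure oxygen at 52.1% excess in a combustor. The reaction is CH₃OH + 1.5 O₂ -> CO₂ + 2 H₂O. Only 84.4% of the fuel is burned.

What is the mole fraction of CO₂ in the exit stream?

Stoichiometric O₂ = 1.5 × 586 = 879 lbmol/h; O₂ fed = 879 × 1.521 = 1337 lbmol/h.
Fuel reacted = 0.844 × 586 → ξ = 494.6 lbmol/h.
Outlet (n = n₀ + ν ξ):
  CH₃OH: 586 − 1(494.6) = 91.42
  O₂: 1337 − 1.5(494.6) = 595.1
  CO₂: 0 + 1(494.6) = 494.6
  H₂O: 0 + 2(494.6) = 989.2
Total out = 2170 lbmol/h; y_CO₂ = 494.6 / 2170 = 0.2279.

0.228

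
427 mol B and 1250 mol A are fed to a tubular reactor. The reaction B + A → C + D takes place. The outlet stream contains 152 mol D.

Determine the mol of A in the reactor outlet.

For D: n = n₀ + 1ξ → 152 = 0 + 1ξ, giving ξ = 152 mol.
Outlet amounts (n = n₀ + ν ξ):
  B: 427 − 1(152) = 275
  A: 1250 − 1(152) = 1098
  C: 0 + 1(152) = 152
  D: 0 + 1(152) = 152

1100 mol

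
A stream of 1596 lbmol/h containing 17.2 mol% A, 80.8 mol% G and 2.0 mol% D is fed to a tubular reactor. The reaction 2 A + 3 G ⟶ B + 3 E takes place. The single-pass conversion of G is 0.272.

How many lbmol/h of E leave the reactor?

351 lbmol/h

G reacted = 0.272 × 1290 = 350.8 lbmol/h; ν_G = −3, so ξ = 350.8/3 = 116.9 lbmol/h.
Outlet amounts (n = n₀ + ν ξ):
  A: 274.5 − 2(116.9) = 40.67
  G: 1290 − 3(116.9) = 938.8
  B: 0 + 1(116.9) = 116.9
  E: 0 + 3(116.9) = 350.8
  D: 31.92 (inert)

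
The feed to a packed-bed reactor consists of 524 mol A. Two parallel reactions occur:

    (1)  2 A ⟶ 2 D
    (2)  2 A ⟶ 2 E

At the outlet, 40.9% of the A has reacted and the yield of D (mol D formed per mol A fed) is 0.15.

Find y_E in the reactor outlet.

Yield of D: 2ξ₁ / 524 = 0.15 → ξ₁ = 39.3 mol.
Conversion of A: 2ξ₁ + 2ξ₂ = 0.409 × 524 = 214.3 → ξ₂ = 67.86 mol.
Outlet amounts (n = n₀ + Σ ν·ξ):
  A: 524 − 2(39.3) − 2(67.86) = 309.7
  D: 0 + 2(39.3) = 78.6
  E: 0 + 2(67.86) = 135.7
Total out = 524 mol; y_E = 135.7 / 524 = 0.259.

0.259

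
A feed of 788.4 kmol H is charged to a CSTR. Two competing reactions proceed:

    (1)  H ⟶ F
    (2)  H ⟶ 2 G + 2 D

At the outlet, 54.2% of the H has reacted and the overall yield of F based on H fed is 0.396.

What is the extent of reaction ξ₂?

ξ₂ = 115 kmol

Yield of F: 1ξ₁ / 788.4 = 0.396 → ξ₁ = 312.2 kmol.
Conversion of H: 1ξ₁ + 1ξ₂ = 0.542 × 788.4 = 427.3 → ξ₂ = 115.1 kmol.
Outlet amounts (n = n₀ + Σ ν·ξ):
  H: 788.4 − 1(312.2) − 1(115.1) = 361.1
  F: 0 + 1(312.2) = 312.2
  G: 0 + 2(115.1) = 230.2
  D: 0 + 2(115.1) = 230.2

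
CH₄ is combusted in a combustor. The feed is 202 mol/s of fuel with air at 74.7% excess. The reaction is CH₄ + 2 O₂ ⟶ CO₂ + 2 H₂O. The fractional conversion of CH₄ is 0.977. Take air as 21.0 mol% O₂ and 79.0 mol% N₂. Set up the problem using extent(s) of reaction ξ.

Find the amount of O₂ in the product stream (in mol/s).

311 mol/s

Stoichiometric O₂ = 2 × 202 = 404 mol/s; O₂ fed = 404 × 1.747 = 705.8 mol/s.
N₂ fed = 705.8 × 79/21 = 2655 mol/s.
Fuel reacted = 0.977 × 202 → ξ = 197.4 mol/s.
Outlet (n = n₀ + ν ξ):
  CH₄: 202 − 1(197.4) = 4.646
  O₂: 705.8 − 2(197.4) = 311.1
  N₂: 2655 (inert)
  CO₂: 0 + 1(197.4) = 197.4
  H₂O: 0 + 2(197.4) = 394.7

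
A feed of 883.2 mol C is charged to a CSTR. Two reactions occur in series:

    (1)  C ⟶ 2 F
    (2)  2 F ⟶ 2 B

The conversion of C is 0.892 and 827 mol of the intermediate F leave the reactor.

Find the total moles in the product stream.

1670 mol

Conversion of C: C consumed = 1ξ₁ = 0.892 × 883.2 → ξ₁ = 787.8 mol.
F balance: n_F = 0 + 2ξ₁ − 2ξ₂ = 827 → ξ₂ = (2·787.8 − 827)/2 = 374.3 mol.
Outlet amounts (n = n₀ + Σ ν·ξ):
  C: 883.2 − 1(787.8) = 95.39
  F: 0 + 2(787.8) − 2(374.3) = 827
  B: 0 + 2(374.3) = 748.6
Total out = 95.39 + 827 + 748.6 = 1671 mol.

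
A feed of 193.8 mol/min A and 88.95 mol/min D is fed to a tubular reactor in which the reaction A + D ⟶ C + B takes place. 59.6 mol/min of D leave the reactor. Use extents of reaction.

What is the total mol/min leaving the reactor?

283 mol/min

For D: n = n₀ − 1ξ → 59.6 = 88.95 − 1ξ, giving ξ = 29.35 mol/min.
Outlet amounts (n = n₀ + ν ξ):
  A: 193.8 − 1(29.35) = 164.5
  D: 88.95 − 1(29.35) = 59.6
  C: 0 + 1(29.35) = 29.35
  B: 0 + 1(29.35) = 29.35
Total out = 164.5 + 59.6 + 29.35 + 29.35 = 282.8 mol/min.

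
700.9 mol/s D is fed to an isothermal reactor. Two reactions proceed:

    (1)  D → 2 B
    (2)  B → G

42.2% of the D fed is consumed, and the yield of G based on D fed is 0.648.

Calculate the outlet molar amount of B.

137 mol/s

Conversion of D: D consumed = 1ξ₁ = 0.422 × 700.9 → ξ₁ = 295.8 mol/s.
Yield of G: 1ξ₂ / 700.9 = 0.648 → ξ₂ = 454.2 mol/s.
Outlet amounts (n = n₀ + Σ ν·ξ):
  D: 700.9 − 1(295.8) = 405.1
  B: 0 + 2(295.8) − 1(454.2) = 137.4
  G: 0 + 1(454.2) = 454.2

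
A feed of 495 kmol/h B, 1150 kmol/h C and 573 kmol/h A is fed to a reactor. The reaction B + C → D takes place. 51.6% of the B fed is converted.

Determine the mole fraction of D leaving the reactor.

0.13

B reacted = 0.516 × 495 = 255.4 kmol/h; ν_B = −1, so ξ = 255.4/1 = 255.4 kmol/h.
Outlet amounts (n = n₀ + ν ξ):
  B: 495 − 1(255.4) = 239.6
  C: 1150 − 1(255.4) = 894.6
  D: 0 + 1(255.4) = 255.4
  A: 573 (inert)
Total out = 1963 kmol/h; y_D = 255.4 / 1963 = 0.1301.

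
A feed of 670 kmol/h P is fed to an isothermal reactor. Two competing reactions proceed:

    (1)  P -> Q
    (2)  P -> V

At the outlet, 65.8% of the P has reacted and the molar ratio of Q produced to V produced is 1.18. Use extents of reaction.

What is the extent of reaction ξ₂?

Conversion of P: P consumed = 0.658 × 670 = 440.9 kmol/h = 1ξ₁ + 1ξ₂.
Selectivity: 1ξ₁ / (1ξ₂) = 1.18 → ξ₁ = 1.18 ξ₂.
Substitute: (1·1.18 + 1) ξ₂ = 440.9 → ξ₂ = 202.2 kmol/h, ξ₁ = 238.6 kmol/h.
Outlet amounts (n = n₀ + Σ ν·ξ):
  P: 670 − 1(238.6) − 1(202.2) = 229.1
  Q: 0 + 1(238.6) = 238.6
  V: 0 + 1(202.2) = 202.2

ξ₂ = 202 kmol/h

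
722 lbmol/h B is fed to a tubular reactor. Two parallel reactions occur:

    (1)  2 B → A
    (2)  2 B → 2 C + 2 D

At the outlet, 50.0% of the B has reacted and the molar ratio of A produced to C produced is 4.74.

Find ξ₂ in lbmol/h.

ξ₂ = 17.2 lbmol/h

Conversion of B: B consumed = 0.5 × 722 = 361 lbmol/h = 2ξ₁ + 2ξ₂.
Selectivity: 1ξ₁ / (2ξ₂) = 4.74 → ξ₁ = 9.48 ξ₂.
Substitute: (2·9.48 + 2) ξ₂ = 361 → ξ₂ = 17.22 lbmol/h, ξ₁ = 163.3 lbmol/h.
Outlet amounts (n = n₀ + Σ ν·ξ):
  B: 722 − 2(163.3) − 2(17.22) = 361
  A: 0 + 1(163.3) = 163.3
  C: 0 + 2(17.22) = 34.45
  D: 0 + 2(17.22) = 34.45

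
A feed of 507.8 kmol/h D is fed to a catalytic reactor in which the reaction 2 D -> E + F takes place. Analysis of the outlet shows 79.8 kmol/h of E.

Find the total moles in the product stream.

For E: n = n₀ + 1ξ → 79.8 = 0 + 1ξ, giving ξ = 79.8 kmol/h.
Outlet amounts (n = n₀ + ν ξ):
  D: 507.8 − 2(79.8) = 348.2
  E: 0 + 1(79.8) = 79.8
  F: 0 + 1(79.8) = 79.8
Total out = 348.2 + 79.8 + 79.8 = 507.8 kmol/h.

508 kmol/h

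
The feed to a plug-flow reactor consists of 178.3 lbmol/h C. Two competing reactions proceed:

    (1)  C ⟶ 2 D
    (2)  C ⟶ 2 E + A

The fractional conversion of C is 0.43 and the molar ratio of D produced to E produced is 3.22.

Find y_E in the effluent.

Conversion of C: C consumed = 0.43 × 178.3 = 76.67 lbmol/h = 1ξ₁ + 1ξ₂.
Selectivity: 2ξ₁ / (2ξ₂) = 3.22 → ξ₁ = 3.22 ξ₂.
Substitute: (1·3.22 + 1) ξ₂ = 76.67 → ξ₂ = 18.17 lbmol/h, ξ₁ = 58.5 lbmol/h.
Outlet amounts (n = n₀ + Σ ν·ξ):
  C: 178.3 − 1(58.5) − 1(18.17) = 101.6
  D: 0 + 2(58.5) = 117
  E: 0 + 2(18.17) = 36.34
  A: 0 + 1(18.17) = 18.17
Total out = 273.1 lbmol/h; y_E = 36.34 / 273.1 = 0.133.

0.133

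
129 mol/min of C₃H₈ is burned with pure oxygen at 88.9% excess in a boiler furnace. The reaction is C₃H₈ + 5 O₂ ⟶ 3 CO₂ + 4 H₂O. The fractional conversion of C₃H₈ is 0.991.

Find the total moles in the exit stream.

1480 mol/min

Stoichiometric O₂ = 5 × 129 = 645 mol/min; O₂ fed = 645 × 1.889 = 1218 mol/min.
Fuel reacted = 0.991 × 129 → ξ = 127.8 mol/min.
Outlet (n = n₀ + ν ξ):
  C₃H₈: 129 − 1(127.8) = 1.161
  O₂: 1218 − 5(127.8) = 579.2
  CO₂: 0 + 3(127.8) = 383.5
  H₂O: 0 + 4(127.8) = 511.4
Total out = 1.161 + 579.2 + 383.5 + 511.4 = 1475 mol/min.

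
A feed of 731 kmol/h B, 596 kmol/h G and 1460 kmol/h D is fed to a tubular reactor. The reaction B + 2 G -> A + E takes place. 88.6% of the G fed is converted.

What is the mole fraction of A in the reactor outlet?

0.105

G reacted = 0.886 × 596 = 528.1 kmol/h; ν_G = −2, so ξ = 528.1/2 = 264 kmol/h.
Outlet amounts (n = n₀ + ν ξ):
  B: 731 − 1(264) = 467
  G: 596 − 2(264) = 67.94
  A: 0 + 1(264) = 264
  E: 0 + 1(264) = 264
  D: 1460 (inert)
Total out = 2523 kmol/h; y_A = 264 / 2523 = 0.1046.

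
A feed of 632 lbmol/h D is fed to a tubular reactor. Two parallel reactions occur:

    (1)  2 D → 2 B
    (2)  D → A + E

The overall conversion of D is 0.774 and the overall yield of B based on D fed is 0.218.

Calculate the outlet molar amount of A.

Yield of B: 2ξ₁ / 632 = 0.218 → ξ₁ = 68.89 lbmol/h.
Conversion of D: 2ξ₁ + 1ξ₂ = 0.774 × 632 = 489.2 → ξ₂ = 351.4 lbmol/h.
Outlet amounts (n = n₀ + Σ ν·ξ):
  D: 632 − 2(68.89) − 1(351.4) = 142.8
  B: 0 + 2(68.89) = 137.8
  A: 0 + 1(351.4) = 351.4
  E: 0 + 1(351.4) = 351.4

351 lbmol/h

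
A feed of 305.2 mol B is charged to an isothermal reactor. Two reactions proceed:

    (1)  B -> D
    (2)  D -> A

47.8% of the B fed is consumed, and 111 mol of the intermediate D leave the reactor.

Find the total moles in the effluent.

305 mol

Conversion of B: B consumed = 1ξ₁ = 0.478 × 305.2 → ξ₁ = 145.9 mol.
D balance: n_D = 0 + 1ξ₁ − 1ξ₂ = 111 → ξ₂ = (1·145.9 − 111)/1 = 34.89 mol.
Outlet amounts (n = n₀ + Σ ν·ξ):
  B: 305.2 − 1(145.9) = 159.3
  D: 0 + 1(145.9) − 1(34.89) = 111
  A: 0 + 1(34.89) = 34.89
Total out = 159.3 + 111 + 34.89 = 305.2 mol.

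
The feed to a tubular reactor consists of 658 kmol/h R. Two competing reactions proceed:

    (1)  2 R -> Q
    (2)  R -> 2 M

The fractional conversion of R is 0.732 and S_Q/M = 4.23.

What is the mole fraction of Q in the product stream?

Conversion of R: R consumed = 0.732 × 658 = 481.7 kmol/h = 2ξ₁ + 1ξ₂.
Selectivity: 1ξ₁ / (2ξ₂) = 4.23 → ξ₁ = 8.46 ξ₂.
Substitute: (2·8.46 + 1) ξ₂ = 481.7 → ξ₂ = 26.88 kmol/h, ξ₁ = 227.4 kmol/h.
Outlet amounts (n = n₀ + Σ ν·ξ):
  R: 658 − 2(227.4) − 1(26.88) = 176.3
  Q: 0 + 1(227.4) = 227.4
  M: 0 + 2(26.88) = 53.76
Total out = 457.5 kmol/h; y_Q = 227.4 / 457.5 = 0.497.

0.497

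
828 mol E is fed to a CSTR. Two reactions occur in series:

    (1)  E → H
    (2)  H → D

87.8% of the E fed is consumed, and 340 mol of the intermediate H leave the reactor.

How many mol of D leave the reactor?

387 mol

Conversion of E: E consumed = 1ξ₁ = 0.878 × 828 → ξ₁ = 727 mol.
H balance: n_H = 0 + 1ξ₁ − 1ξ₂ = 340 → ξ₂ = (1·727 − 340)/1 = 387 mol.
Outlet amounts (n = n₀ + Σ ν·ξ):
  E: 828 − 1(727) = 101
  H: 0 + 1(727) − 1(387) = 340
  D: 0 + 1(387) = 387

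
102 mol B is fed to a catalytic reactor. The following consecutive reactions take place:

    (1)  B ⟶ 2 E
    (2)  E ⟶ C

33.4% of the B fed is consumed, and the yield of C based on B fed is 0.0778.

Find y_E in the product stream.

Conversion of B: B consumed = 1ξ₁ = 0.334 × 102 → ξ₁ = 34.07 mol.
Yield of C: 1ξ₂ / 102 = 0.0778 → ξ₂ = 7.936 mol.
Outlet amounts (n = n₀ + Σ ν·ξ):
  B: 102 − 1(34.07) = 67.93
  E: 0 + 2(34.07) − 1(7.936) = 60.2
  C: 0 + 1(7.936) = 7.936
Total out = 136.1 mol; y_E = 60.2 / 136.1 = 0.4424.

0.442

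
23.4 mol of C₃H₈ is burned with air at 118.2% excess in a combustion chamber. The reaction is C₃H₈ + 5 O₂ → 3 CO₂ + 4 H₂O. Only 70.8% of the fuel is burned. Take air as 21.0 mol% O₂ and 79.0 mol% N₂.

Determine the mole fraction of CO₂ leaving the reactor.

0.0396

Stoichiometric O₂ = 5 × 23.4 = 117 mol; O₂ fed = 117 × 2.182 = 255.3 mol.
N₂ fed = 255.3 × 79/21 = 960.4 mol.
Fuel reacted = 0.708 × 23.4 → ξ = 16.57 mol.
Outlet (n = n₀ + ν ξ):
  C₃H₈: 23.4 − 1(16.57) = 6.833
  O₂: 255.3 − 5(16.57) = 172.5
  N₂: 960.4 (inert)
  CO₂: 0 + 3(16.57) = 49.7
  H₂O: 0 + 4(16.57) = 66.27
Total out = 1256 mol; y_CO₂ = 49.7 / 1256 = 0.03958.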